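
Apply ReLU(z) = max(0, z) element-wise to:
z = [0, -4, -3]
h = [0, 0, 0]

ReLU applied element-wise: max(0,0)=0, max(0,-4)=0, max(0,-3)=0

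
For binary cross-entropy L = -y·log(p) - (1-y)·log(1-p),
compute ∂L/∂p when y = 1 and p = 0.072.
∂L/∂p = -13.89

∂L/∂p = -y/p + (1-y)/(1-p) = -1/0.072 + 0 = -13.89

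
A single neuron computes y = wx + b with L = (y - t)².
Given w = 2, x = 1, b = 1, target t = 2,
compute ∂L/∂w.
∂L/∂w = 2

y = wx + b = (2)(1) + 1 = 3
∂L/∂y = 2(y - t) = 2(3 - 2) = 2
∂y/∂w = x = 1
∂L/∂w = ∂L/∂y · ∂y/∂w = 2 × 1 = 2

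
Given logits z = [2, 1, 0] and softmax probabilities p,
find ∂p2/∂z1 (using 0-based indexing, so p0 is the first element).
∂p2/∂z1 = -0.02203

p = softmax(z) = [0.6652, 0.2447, 0.09003]
p2 = 0.09003, p1 = 0.2447

∂p2/∂z1 = -p2 × p1 = -0.09003 × 0.2447 = -0.02203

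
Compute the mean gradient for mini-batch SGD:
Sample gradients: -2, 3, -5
Average gradient = -1.333

Average = (1/3)(-2 + 3 + -5) = -4/3 = -1.333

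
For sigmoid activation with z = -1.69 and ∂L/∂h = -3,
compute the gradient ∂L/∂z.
∂L/∂z = -0.3945

σ(-1.69) = 0.1558
σ'(-1.69) = σ(-1.69)(1 - σ(-1.69)) = 0.1558 × 0.8442 = 0.1315
∂L/∂z = ∂L/∂h · σ'(z) = -3 × 0.1315 = -0.3945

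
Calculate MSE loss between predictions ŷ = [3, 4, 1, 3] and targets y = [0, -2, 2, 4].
MSE = 11.75

MSE = (1/4)((3-0)² + (4--2)² + (1-2)² + (3-4)²) = (1/4)(9 + 36 + 1 + 1) = 11.75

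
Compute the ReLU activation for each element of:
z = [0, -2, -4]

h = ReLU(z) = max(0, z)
h = [0, 0, 0]

ReLU applied element-wise: max(0,0)=0, max(0,-2)=0, max(0,-4)=0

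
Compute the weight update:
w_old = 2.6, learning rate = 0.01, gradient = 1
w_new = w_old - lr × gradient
w_new = 2.59

w_new = w - η·∂L/∂w = 2.6 - 0.01×(1) = 2.6 - (0.01) = 2.59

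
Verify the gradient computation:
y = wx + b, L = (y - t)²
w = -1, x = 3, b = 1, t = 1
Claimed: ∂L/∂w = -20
Incorrect

y = (-1)(3) + 1 = -2
∂L/∂y = 2(y - t) = 2(-2 - 1) = -6
∂y/∂w = x = 3
∂L/∂w = -6 × 3 = -18

Claimed value: -20
Incorrect: The correct gradient is -18.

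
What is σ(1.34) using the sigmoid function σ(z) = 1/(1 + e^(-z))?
0.7925

sigmoid(1.34) = 1/(1 + e^(-1.34)) = 1/(1 + 0.2618) = 0.7925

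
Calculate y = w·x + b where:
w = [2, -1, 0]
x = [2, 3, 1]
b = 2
y = 3

y = (2)(2) + (-1)(3) + (0)(1) + 2 = 3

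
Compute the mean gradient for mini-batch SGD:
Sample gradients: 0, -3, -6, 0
Average gradient = -2.25

Average = (1/4)(0 + -3 + -6 + 0) = -9/4 = -2.25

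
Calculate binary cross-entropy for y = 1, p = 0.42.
L = 0.8675

L = -1·log(0.42) - 0·log(0.58) = -log(0.42) = 0.8675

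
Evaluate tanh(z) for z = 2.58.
0.9886

tanh(2.58) = (e^(2.58) - e^(-2.58))/(e^(2.58) + e^(-2.58)) = 0.9886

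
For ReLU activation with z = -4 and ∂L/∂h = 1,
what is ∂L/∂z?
∂L/∂z = 0

h = ReLU(-4) = 0
Since z < 0: ∂h/∂z = 0
∂L/∂z = ∂L/∂h · ∂h/∂z = 1 × 0 = 0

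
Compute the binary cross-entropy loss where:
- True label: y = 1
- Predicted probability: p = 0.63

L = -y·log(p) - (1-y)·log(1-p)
L = 0.462

L = -1·log(0.63) - 0·log(0.37) = -log(0.63) = 0.462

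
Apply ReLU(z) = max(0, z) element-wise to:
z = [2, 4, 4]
h = [2, 4, 4]

ReLU applied element-wise: max(0,2)=2, max(0,4)=4, max(0,4)=4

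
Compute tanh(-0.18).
-0.1781

tanh(-0.18) = (e^(-0.18) - e^(0.18))/(e^(-0.18) + e^(0.18)) = -0.1781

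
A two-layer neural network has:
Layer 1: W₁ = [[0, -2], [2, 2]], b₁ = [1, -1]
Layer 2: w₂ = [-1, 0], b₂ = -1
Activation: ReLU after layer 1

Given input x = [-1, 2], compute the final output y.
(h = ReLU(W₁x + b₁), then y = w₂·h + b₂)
y = -1

Layer 1 pre-activation: z₁ = [-3, 1]
After ReLU: h = [0, 1]
Layer 2 output: y = -1×0 + 0×1 + -1 = -1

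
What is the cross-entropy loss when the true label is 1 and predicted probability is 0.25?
L = 1.386

L = -1·log(0.25) - 0·log(0.75) = -log(0.25) = 1.386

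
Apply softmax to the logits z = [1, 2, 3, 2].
p = [0.0723, 0.1966, 0.5344, 0.1966]

exp(z) = [2.718, 7.389, 20.09, 7.389]
Sum = 37.58
p = [0.0723, 0.1966, 0.5344, 0.1966]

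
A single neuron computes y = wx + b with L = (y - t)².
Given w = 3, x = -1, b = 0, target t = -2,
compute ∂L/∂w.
∂L/∂w = 2

y = wx + b = (3)(-1) + 0 = -3
∂L/∂y = 2(y - t) = 2(-3 - -2) = -2
∂y/∂w = x = -1
∂L/∂w = ∂L/∂y · ∂y/∂w = -2 × -1 = 2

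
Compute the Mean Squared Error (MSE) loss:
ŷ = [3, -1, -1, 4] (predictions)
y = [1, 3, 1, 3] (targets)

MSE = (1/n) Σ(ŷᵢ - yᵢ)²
MSE = 6.25

MSE = (1/4)((3-1)² + (-1-3)² + (-1-1)² + (4-3)²) = (1/4)(4 + 16 + 4 + 1) = 6.25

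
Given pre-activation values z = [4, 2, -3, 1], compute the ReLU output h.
h = [4, 2, 0, 1]

ReLU applied element-wise: max(0,4)=4, max(0,2)=2, max(0,-3)=0, max(0,1)=1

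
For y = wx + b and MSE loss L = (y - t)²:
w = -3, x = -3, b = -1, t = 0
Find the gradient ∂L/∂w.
∂L/∂w = -48

y = wx + b = (-3)(-3) + -1 = 8
∂L/∂y = 2(y - t) = 2(8 - 0) = 16
∂y/∂w = x = -3
∂L/∂w = ∂L/∂y · ∂y/∂w = 16 × -3 = -48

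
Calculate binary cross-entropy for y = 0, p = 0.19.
L = 0.2107

L = -0·log(0.19) - 1·log(0.81) = -log(0.81) = 0.2107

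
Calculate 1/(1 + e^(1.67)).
0.1584

sigmoid(-1.67) = 1/(1 + e^(1.67)) = 1/(1 + 5.312) = 0.1584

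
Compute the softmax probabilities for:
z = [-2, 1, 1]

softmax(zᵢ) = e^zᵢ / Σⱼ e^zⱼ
p = [0.0243, 0.4879, 0.4879]

exp(z) = [0.1353, 2.718, 2.718]
Sum = 5.572
p = [0.0243, 0.4879, 0.4879]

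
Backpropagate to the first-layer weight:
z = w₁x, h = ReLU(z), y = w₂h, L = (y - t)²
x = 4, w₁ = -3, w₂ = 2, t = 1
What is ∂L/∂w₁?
∂L/∂w₁ = 0

Forward pass:
z = w₁x = -3×4 = -12
h = ReLU(-12) = 0
y = w₂h = 2×0 = 0

Backward pass:
∂L/∂y = 2(y - t) = 2(0 - 1) = -2
∂y/∂h = w₂ = 2
∂h/∂z = 0 (ReLU derivative)
∂z/∂w₁ = x = 4

∂L/∂w₁ = -2 × 2 × 0 × 4 = 0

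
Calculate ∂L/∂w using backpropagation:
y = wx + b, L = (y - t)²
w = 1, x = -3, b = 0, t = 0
∂L/∂w = 18

y = wx + b = (1)(-3) + 0 = -3
∂L/∂y = 2(y - t) = 2(-3 - 0) = -6
∂y/∂w = x = -3
∂L/∂w = ∂L/∂y · ∂y/∂w = -6 × -3 = 18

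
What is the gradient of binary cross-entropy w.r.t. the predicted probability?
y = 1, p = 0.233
∂L/∂p = -4.292

∂L/∂p = -y/p + (1-y)/(1-p) = -1/0.233 + 0 = -4.292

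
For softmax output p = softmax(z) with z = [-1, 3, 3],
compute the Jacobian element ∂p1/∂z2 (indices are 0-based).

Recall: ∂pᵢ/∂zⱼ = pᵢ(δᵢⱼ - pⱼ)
∂p1/∂z2 = -0.2455

p = softmax(z) = [0.009075, 0.4955, 0.4955]
p1 = 0.4955, p2 = 0.4955

∂p1/∂z2 = -p1 × p2 = -0.4955 × 0.4955 = -0.2455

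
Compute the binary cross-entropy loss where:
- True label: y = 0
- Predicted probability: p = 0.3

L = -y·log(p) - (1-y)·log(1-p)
L = 0.3567

L = -0·log(0.3) - 1·log(0.7) = -log(0.7) = 0.3567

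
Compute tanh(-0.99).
-0.7574

tanh(-0.99) = (e^(-0.99) - e^(0.99))/(e^(-0.99) + e^(0.99)) = -0.7574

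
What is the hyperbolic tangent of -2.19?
-0.9753

tanh(-2.19) = (e^(-2.19) - e^(2.19))/(e^(-2.19) + e^(2.19)) = -0.9753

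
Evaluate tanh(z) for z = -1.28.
-0.8565

tanh(-1.28) = (e^(-1.28) - e^(1.28))/(e^(-1.28) + e^(1.28)) = -0.8565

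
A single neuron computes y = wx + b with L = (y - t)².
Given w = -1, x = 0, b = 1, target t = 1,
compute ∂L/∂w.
∂L/∂w = 0

y = wx + b = (-1)(0) + 1 = 1
∂L/∂y = 2(y - t) = 2(1 - 1) = 0
∂y/∂w = x = 0
∂L/∂w = ∂L/∂y · ∂y/∂w = 0 × 0 = 0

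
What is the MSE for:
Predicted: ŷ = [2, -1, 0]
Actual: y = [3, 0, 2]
MSE = 2

MSE = (1/3)((2-3)² + (-1-0)² + (0-2)²) = (1/3)(1 + 1 + 4) = 2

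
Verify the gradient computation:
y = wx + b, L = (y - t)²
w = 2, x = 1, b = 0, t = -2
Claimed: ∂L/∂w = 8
Correct

y = (2)(1) + 0 = 2
∂L/∂y = 2(y - t) = 2(2 - -2) = 8
∂y/∂w = x = 1
∂L/∂w = 8 × 1 = 8

Claimed value: 8
Correct: The correct gradient is 8.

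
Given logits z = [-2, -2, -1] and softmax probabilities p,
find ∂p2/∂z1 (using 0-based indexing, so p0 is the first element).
∂p2/∂z1 = -0.1221

p = softmax(z) = [0.2119, 0.2119, 0.5761]
p2 = 0.5761, p1 = 0.2119

∂p2/∂z1 = -p2 × p1 = -0.5761 × 0.2119 = -0.1221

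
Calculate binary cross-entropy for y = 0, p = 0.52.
L = 0.734

L = -0·log(0.52) - 1·log(0.48) = -log(0.48) = 0.734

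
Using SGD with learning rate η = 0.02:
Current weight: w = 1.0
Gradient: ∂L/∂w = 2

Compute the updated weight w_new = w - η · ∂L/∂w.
w_new = 0.96

w_new = w - η·∂L/∂w = 1.0 - 0.02×(2) = 1.0 - (0.04) = 0.96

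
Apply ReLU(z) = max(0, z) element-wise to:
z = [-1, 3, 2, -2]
h = [0, 3, 2, 0]

ReLU applied element-wise: max(0,-1)=0, max(0,3)=3, max(0,2)=2, max(0,-2)=0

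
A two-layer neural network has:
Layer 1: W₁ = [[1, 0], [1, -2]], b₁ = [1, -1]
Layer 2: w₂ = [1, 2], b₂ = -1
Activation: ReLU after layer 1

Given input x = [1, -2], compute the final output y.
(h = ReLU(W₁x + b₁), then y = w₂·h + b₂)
y = 9

Layer 1 pre-activation: z₁ = [2, 4]
After ReLU: h = [2, 4]
Layer 2 output: y = 1×2 + 2×4 + -1 = 9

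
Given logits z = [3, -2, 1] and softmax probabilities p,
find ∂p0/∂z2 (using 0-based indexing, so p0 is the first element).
∂p0/∂z2 = -0.1038

p = softmax(z) = [0.8756, 0.0059, 0.1185]
p0 = 0.8756, p2 = 0.1185

∂p0/∂z2 = -p0 × p2 = -0.8756 × 0.1185 = -0.1038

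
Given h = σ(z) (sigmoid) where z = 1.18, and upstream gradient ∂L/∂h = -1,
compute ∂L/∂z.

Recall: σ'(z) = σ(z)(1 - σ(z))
∂L/∂z = -0.1798

σ(1.18) = 0.7649
σ'(1.18) = σ(1.18)(1 - σ(1.18)) = 0.7649 × 0.2351 = 0.1798
∂L/∂z = ∂L/∂h · σ'(z) = -1 × 0.1798 = -0.1798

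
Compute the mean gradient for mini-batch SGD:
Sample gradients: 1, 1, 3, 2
Average gradient = 1.75

Average = (1/4)(1 + 1 + 3 + 2) = 7/4 = 1.75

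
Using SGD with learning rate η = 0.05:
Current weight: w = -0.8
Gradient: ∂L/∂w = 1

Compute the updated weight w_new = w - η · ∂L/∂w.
w_new = -0.85

w_new = w - η·∂L/∂w = -0.8 - 0.05×(1) = -0.8 - (0.05) = -0.85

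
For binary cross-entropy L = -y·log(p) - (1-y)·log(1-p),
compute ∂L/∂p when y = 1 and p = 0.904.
∂L/∂p = -1.106

∂L/∂p = -y/p + (1-y)/(1-p) = -1/0.904 + 0 = -1.106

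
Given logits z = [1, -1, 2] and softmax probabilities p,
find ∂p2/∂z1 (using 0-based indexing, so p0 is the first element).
∂p2/∂z1 = -0.02477

p = softmax(z) = [0.2595, 0.03512, 0.7054]
p2 = 0.7054, p1 = 0.03512

∂p2/∂z1 = -p2 × p1 = -0.7054 × 0.03512 = -0.02477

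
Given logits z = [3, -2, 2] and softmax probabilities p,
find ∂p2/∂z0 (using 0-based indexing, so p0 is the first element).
∂p2/∂z0 = -0.1947

p = softmax(z) = [0.7275, 0.004902, 0.2676]
p2 = 0.2676, p0 = 0.7275

∂p2/∂z0 = -p2 × p0 = -0.2676 × 0.7275 = -0.1947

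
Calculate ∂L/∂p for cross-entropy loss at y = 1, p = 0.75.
∂L/∂p = -1.333

∂L/∂p = -y/p + (1-y)/(1-p) = -1/0.75 + 0 = -1.333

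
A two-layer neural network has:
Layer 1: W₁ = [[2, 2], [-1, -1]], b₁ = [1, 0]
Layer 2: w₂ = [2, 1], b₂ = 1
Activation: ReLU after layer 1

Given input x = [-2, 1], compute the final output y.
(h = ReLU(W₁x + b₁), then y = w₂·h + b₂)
y = 2

Layer 1 pre-activation: z₁ = [-1, 1]
After ReLU: h = [0, 1]
Layer 2 output: y = 2×0 + 1×1 + 1 = 2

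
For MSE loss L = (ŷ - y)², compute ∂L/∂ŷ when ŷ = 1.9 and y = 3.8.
∂L/∂ŷ = -3.8

∂L/∂ŷ = 2(ŷ - y) = 2(1.9 - 3.8) = 2(-1.9) = -3.8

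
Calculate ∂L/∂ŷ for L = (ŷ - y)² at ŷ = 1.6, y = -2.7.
∂L/∂ŷ = 8.6

∂L/∂ŷ = 2(ŷ - y) = 2(1.6 - -2.7) = 2(4.3) = 8.6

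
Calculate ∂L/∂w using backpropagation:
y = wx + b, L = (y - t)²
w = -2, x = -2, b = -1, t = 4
∂L/∂w = 4

y = wx + b = (-2)(-2) + -1 = 3
∂L/∂y = 2(y - t) = 2(3 - 4) = -2
∂y/∂w = x = -2
∂L/∂w = ∂L/∂y · ∂y/∂w = -2 × -2 = 4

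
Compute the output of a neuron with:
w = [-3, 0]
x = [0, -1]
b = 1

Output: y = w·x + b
y = 1

y = (-3)(0) + (0)(-1) + 1 = 1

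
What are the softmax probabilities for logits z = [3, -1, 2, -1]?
p = [0.712, 0.013, 0.2619, 0.013]

exp(z) = [20.09, 0.3679, 7.389, 0.3679]
Sum = 28.21
p = [0.712, 0.013, 0.2619, 0.013]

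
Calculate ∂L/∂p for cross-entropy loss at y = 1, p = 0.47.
∂L/∂p = -2.128

∂L/∂p = -y/p + (1-y)/(1-p) = -1/0.47 + 0 = -2.128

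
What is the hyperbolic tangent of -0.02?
-0.02

tanh(-0.02) = (e^(-0.02) - e^(0.02))/(e^(-0.02) + e^(0.02)) = -0.02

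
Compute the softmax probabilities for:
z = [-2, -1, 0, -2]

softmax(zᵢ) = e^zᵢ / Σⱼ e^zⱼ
p = [0.0826, 0.2245, 0.6103, 0.0826]

exp(z) = [0.1353, 0.3679, 1, 0.1353]
Sum = 1.639
p = [0.0826, 0.2245, 0.6103, 0.0826]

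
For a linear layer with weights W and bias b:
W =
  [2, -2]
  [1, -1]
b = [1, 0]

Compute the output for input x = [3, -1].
y = [9, 4]

Wx = [2×3 + -2×-1, 1×3 + -1×-1]
   = [8, 4]
y = Wx + b = [8 + 1, 4 + 0] = [9, 4]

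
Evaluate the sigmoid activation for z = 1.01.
0.733

sigmoid(1.01) = 1/(1 + e^(-1.01)) = 1/(1 + 0.3642) = 0.733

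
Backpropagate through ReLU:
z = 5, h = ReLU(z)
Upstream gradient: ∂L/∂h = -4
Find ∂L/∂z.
∂L/∂z = -4

h = ReLU(5) = 5
Since z > 0: ∂h/∂z = 1
∂L/∂z = ∂L/∂h · ∂h/∂z = -4 × 1 = -4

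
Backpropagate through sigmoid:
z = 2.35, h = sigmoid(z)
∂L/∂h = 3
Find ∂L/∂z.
∂L/∂z = 0.2385

σ(2.35) = 0.9129
σ'(2.35) = σ(2.35)(1 - σ(2.35)) = 0.9129 × 0.08707 = 0.07949
∂L/∂z = ∂L/∂h · σ'(z) = 3 × 0.07949 = 0.2385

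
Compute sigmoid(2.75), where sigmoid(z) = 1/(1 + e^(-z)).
0.9399

sigmoid(2.75) = 1/(1 + e^(-2.75)) = 1/(1 + 0.06393) = 0.9399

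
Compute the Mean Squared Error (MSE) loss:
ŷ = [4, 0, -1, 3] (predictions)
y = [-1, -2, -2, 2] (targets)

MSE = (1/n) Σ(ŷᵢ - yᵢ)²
MSE = 7.75

MSE = (1/4)((4--1)² + (0--2)² + (-1--2)² + (3-2)²) = (1/4)(25 + 4 + 1 + 1) = 7.75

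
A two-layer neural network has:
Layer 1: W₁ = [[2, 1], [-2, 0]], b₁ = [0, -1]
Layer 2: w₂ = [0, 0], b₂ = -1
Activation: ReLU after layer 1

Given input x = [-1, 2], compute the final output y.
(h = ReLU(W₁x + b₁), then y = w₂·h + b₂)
y = -1

Layer 1 pre-activation: z₁ = [0, 1]
After ReLU: h = [0, 1]
Layer 2 output: y = 0×0 + 0×1 + -1 = -1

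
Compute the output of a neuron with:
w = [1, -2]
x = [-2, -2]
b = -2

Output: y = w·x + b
y = 0

y = (1)(-2) + (-2)(-2) + -2 = 0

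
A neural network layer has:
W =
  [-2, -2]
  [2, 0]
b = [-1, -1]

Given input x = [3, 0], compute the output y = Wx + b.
y = [-7, 5]

Wx = [-2×3 + -2×0, 2×3 + 0×0]
   = [-6, 6]
y = Wx + b = [-6 + -1, 6 + -1] = [-7, 5]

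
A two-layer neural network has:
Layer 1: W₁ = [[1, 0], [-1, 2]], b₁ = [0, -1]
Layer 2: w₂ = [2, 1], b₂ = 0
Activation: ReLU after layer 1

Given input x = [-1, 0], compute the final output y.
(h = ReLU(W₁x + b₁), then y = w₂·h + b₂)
y = 0

Layer 1 pre-activation: z₁ = [-1, 0]
After ReLU: h = [0, 0]
Layer 2 output: y = 2×0 + 1×0 + 0 = 0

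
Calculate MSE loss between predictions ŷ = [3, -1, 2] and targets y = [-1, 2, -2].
MSE = 13.67

MSE = (1/3)((3--1)² + (-1-2)² + (2--2)²) = (1/3)(16 + 9 + 16) = 13.67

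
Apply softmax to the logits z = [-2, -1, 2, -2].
p = [0.0169, 0.0458, 0.9205, 0.0169]

exp(z) = [0.1353, 0.3679, 7.389, 0.1353]
Sum = 8.028
p = [0.0169, 0.0458, 0.9205, 0.0169]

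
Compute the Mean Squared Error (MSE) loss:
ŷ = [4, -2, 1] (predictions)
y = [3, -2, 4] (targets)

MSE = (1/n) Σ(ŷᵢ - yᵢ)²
MSE = 3.333

MSE = (1/3)((4-3)² + (-2--2)² + (1-4)²) = (1/3)(1 + 0 + 9) = 3.333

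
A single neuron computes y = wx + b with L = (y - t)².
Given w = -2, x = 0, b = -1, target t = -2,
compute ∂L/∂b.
∂L/∂b = 2

y = wx + b = (-2)(0) + -1 = -1
∂L/∂y = 2(y - t) = 2(-1 - -2) = 2
∂y/∂b = 1
∂L/∂b = ∂L/∂y · ∂y/∂b = 2 × 1 = 2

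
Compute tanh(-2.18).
-0.9748

tanh(-2.18) = (e^(-2.18) - e^(2.18))/(e^(-2.18) + e^(2.18)) = -0.9748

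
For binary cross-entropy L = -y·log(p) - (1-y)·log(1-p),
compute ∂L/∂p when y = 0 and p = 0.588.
∂L/∂p = 2.427

∂L/∂p = -y/p + (1-y)/(1-p) = 0 + 1/0.412 = 2.427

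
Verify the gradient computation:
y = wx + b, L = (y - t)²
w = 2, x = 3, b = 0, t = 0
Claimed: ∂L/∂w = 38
Incorrect

y = (2)(3) + 0 = 6
∂L/∂y = 2(y - t) = 2(6 - 0) = 12
∂y/∂w = x = 3
∂L/∂w = 12 × 3 = 36

Claimed value: 38
Incorrect: The correct gradient is 36.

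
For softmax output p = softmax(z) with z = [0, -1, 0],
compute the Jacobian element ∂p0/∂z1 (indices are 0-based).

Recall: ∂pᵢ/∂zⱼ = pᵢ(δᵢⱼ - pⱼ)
∂p0/∂z1 = -0.06561

p = softmax(z) = [0.4223, 0.1554, 0.4223]
p0 = 0.4223, p1 = 0.1554

∂p0/∂z1 = -p0 × p1 = -0.4223 × 0.1554 = -0.06561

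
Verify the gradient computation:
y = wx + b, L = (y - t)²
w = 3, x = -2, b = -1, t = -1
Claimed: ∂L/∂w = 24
Correct

y = (3)(-2) + -1 = -7
∂L/∂y = 2(y - t) = 2(-7 - -1) = -12
∂y/∂w = x = -2
∂L/∂w = -12 × -2 = 24

Claimed value: 24
Correct: The correct gradient is 24.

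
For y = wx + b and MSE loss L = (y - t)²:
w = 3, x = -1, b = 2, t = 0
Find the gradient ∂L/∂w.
∂L/∂w = 2

y = wx + b = (3)(-1) + 2 = -1
∂L/∂y = 2(y - t) = 2(-1 - 0) = -2
∂y/∂w = x = -1
∂L/∂w = ∂L/∂y · ∂y/∂w = -2 × -1 = 2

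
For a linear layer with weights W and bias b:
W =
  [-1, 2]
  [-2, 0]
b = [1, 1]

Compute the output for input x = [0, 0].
y = [1, 1]

Wx = [-1×0 + 2×0, -2×0 + 0×0]
   = [0, 0]
y = Wx + b = [0 + 1, 0 + 1] = [1, 1]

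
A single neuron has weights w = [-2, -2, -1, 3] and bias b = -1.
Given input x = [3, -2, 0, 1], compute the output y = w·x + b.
y = 0

y = (-2)(3) + (-2)(-2) + (-1)(0) + (3)(1) + -1 = 0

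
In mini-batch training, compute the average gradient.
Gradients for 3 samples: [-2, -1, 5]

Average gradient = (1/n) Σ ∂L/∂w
Average gradient = 0.6667

Average = (1/3)(-2 + -1 + 5) = 2/3 = 0.6667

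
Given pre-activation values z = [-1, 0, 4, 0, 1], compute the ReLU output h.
h = [0, 0, 4, 0, 1]

ReLU applied element-wise: max(0,-1)=0, max(0,0)=0, max(0,4)=4, max(0,0)=0, max(0,1)=1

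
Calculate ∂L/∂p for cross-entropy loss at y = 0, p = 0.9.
∂L/∂p = 10

∂L/∂p = -y/p + (1-y)/(1-p) = 0 + 1/0.1 = 10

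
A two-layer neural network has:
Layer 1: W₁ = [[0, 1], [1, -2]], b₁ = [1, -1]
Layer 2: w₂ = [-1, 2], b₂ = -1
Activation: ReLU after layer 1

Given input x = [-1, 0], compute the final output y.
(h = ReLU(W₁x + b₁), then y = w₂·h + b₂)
y = -2

Layer 1 pre-activation: z₁ = [1, -2]
After ReLU: h = [1, 0]
Layer 2 output: y = -1×1 + 2×0 + -1 = -2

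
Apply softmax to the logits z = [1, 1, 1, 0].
p = [0.2969, 0.2969, 0.2969, 0.1092]

exp(z) = [2.718, 2.718, 2.718, 1]
Sum = 9.155
p = [0.2969, 0.2969, 0.2969, 0.1092]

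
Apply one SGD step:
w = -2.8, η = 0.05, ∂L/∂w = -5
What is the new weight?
w_new = -2.55

w_new = w - η·∂L/∂w = -2.8 - 0.05×(-5) = -2.8 - (-0.25) = -2.55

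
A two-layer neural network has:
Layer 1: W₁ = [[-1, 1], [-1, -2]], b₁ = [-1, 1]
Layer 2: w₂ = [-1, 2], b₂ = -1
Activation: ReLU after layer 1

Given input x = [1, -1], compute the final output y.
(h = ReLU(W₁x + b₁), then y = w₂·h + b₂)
y = 3

Layer 1 pre-activation: z₁ = [-3, 2]
After ReLU: h = [0, 2]
Layer 2 output: y = -1×0 + 2×2 + -1 = 3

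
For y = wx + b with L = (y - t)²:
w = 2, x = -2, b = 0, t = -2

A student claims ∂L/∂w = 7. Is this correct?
Incorrect

y = (2)(-2) + 0 = -4
∂L/∂y = 2(y - t) = 2(-4 - -2) = -4
∂y/∂w = x = -2
∂L/∂w = -4 × -2 = 8

Claimed value: 7
Incorrect: The correct gradient is 8.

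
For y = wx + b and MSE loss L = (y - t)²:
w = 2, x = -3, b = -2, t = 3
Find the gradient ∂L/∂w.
∂L/∂w = 66

y = wx + b = (2)(-3) + -2 = -8
∂L/∂y = 2(y - t) = 2(-8 - 3) = -22
∂y/∂w = x = -3
∂L/∂w = ∂L/∂y · ∂y/∂w = -22 × -3 = 66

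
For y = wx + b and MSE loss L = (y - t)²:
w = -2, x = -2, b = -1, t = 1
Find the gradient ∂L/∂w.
∂L/∂w = -8

y = wx + b = (-2)(-2) + -1 = 3
∂L/∂y = 2(y - t) = 2(3 - 1) = 4
∂y/∂w = x = -2
∂L/∂w = ∂L/∂y · ∂y/∂w = 4 × -2 = -8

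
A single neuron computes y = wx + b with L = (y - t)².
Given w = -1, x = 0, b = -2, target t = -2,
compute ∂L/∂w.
∂L/∂w = 0

y = wx + b = (-1)(0) + -2 = -2
∂L/∂y = 2(y - t) = 2(-2 - -2) = 0
∂y/∂w = x = 0
∂L/∂w = ∂L/∂y · ∂y/∂w = 0 × 0 = 0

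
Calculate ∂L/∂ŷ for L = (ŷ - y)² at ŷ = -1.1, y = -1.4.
∂L/∂ŷ = 0.6

∂L/∂ŷ = 2(ŷ - y) = 2(-1.1 - -1.4) = 2(0.3) = 0.6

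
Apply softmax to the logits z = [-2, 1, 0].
p = [0.0351, 0.7054, 0.2595]

exp(z) = [0.1353, 2.718, 1]
Sum = 3.854
p = [0.0351, 0.7054, 0.2595]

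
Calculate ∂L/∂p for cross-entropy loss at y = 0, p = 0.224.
∂L/∂p = 1.289

∂L/∂p = -y/p + (1-y)/(1-p) = 0 + 1/0.776 = 1.289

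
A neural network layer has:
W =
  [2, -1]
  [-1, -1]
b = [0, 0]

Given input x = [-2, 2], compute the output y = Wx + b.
y = [-6, 0]

Wx = [2×-2 + -1×2, -1×-2 + -1×2]
   = [-6, 0]
y = Wx + b = [-6 + 0, 0 + 0] = [-6, 0]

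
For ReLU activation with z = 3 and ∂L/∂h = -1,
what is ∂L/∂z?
∂L/∂z = -1

h = ReLU(3) = 3
Since z > 0: ∂h/∂z = 1
∂L/∂z = ∂L/∂h · ∂h/∂z = -1 × 1 = -1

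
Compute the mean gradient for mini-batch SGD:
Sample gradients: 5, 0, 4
Average gradient = 3

Average = (1/3)(5 + 0 + 4) = 9/3 = 3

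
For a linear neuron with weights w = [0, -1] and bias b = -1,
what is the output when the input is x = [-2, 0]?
y = -1

y = (0)(-2) + (-1)(0) + -1 = -1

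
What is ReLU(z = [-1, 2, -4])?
h = [0, 2, 0]

ReLU applied element-wise: max(0,-1)=0, max(0,2)=2, max(0,-4)=0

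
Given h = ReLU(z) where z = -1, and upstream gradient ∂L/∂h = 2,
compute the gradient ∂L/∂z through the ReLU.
∂L/∂z = 0

h = ReLU(-1) = 0
Since z < 0: ∂h/∂z = 0
∂L/∂z = ∂L/∂h · ∂h/∂z = 2 × 0 = 0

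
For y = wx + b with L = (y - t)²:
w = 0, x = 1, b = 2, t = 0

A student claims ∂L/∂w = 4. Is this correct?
Correct

y = (0)(1) + 2 = 2
∂L/∂y = 2(y - t) = 2(2 - 0) = 4
∂y/∂w = x = 1
∂L/∂w = 4 × 1 = 4

Claimed value: 4
Correct: The correct gradient is 4.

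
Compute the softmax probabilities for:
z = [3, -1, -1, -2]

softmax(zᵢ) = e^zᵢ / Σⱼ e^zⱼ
p = [0.9584, 0.0176, 0.0176, 0.0065]

exp(z) = [20.09, 0.3679, 0.3679, 0.1353]
Sum = 20.96
p = [0.9584, 0.0176, 0.0176, 0.0065]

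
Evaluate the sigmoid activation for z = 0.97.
0.7251

sigmoid(0.97) = 1/(1 + e^(-0.97)) = 1/(1 + 0.3791) = 0.7251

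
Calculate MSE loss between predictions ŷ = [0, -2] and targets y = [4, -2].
MSE = 8

MSE = (1/2)((0-4)² + (-2--2)²) = (1/2)(16 + 0) = 8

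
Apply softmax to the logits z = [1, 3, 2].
p = [0.09, 0.6652, 0.2447]

exp(z) = [2.718, 20.09, 7.389]
Sum = 30.19
p = [0.09, 0.6652, 0.2447]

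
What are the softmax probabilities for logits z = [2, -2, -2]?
p = [0.9647, 0.0177, 0.0177]

exp(z) = [7.389, 0.1353, 0.1353]
Sum = 7.66
p = [0.9647, 0.0177, 0.0177]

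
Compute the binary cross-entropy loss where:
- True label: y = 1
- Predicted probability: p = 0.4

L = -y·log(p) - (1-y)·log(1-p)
L = 0.9163

L = -1·log(0.4) - 0·log(0.6) = -log(0.4) = 0.9163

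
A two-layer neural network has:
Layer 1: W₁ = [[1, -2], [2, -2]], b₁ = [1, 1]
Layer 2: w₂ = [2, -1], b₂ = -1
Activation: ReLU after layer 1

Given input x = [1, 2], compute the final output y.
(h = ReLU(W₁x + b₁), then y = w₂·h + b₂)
y = -1

Layer 1 pre-activation: z₁ = [-2, -1]
After ReLU: h = [0, 0]
Layer 2 output: y = 2×0 + -1×0 + -1 = -1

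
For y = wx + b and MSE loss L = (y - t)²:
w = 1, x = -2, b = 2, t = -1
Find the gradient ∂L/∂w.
∂L/∂w = -4

y = wx + b = (1)(-2) + 2 = 0
∂L/∂y = 2(y - t) = 2(0 - -1) = 2
∂y/∂w = x = -2
∂L/∂w = ∂L/∂y · ∂y/∂w = 2 × -2 = -4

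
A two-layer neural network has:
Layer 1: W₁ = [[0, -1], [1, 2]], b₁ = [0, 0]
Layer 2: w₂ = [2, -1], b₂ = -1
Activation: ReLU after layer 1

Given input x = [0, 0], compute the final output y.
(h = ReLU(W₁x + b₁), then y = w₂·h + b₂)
y = -1

Layer 1 pre-activation: z₁ = [0, 0]
After ReLU: h = [0, 0]
Layer 2 output: y = 2×0 + -1×0 + -1 = -1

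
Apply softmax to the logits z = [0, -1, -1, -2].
p = [0.5344, 0.1966, 0.1966, 0.0723]

exp(z) = [1, 0.3679, 0.3679, 0.1353]
Sum = 1.871
p = [0.5344, 0.1966, 0.1966, 0.0723]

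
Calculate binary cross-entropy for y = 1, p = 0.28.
L = 1.273

L = -1·log(0.28) - 0·log(0.72) = -log(0.28) = 1.273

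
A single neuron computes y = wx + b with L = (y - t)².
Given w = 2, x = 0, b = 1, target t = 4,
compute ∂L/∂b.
∂L/∂b = -6

y = wx + b = (2)(0) + 1 = 1
∂L/∂y = 2(y - t) = 2(1 - 4) = -6
∂y/∂b = 1
∂L/∂b = ∂L/∂y · ∂y/∂b = -6 × 1 = -6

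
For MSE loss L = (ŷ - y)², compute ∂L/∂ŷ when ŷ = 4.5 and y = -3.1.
∂L/∂ŷ = 15.2

∂L/∂ŷ = 2(ŷ - y) = 2(4.5 - -3.1) = 2(7.6) = 15.2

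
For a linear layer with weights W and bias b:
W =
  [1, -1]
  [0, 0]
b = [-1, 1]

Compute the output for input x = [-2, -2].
y = [-1, 1]

Wx = [1×-2 + -1×-2, 0×-2 + 0×-2]
   = [0, 0]
y = Wx + b = [0 + -1, 0 + 1] = [-1, 1]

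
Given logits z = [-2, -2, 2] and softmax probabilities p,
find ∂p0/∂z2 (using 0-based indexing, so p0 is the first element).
∂p0/∂z2 = -0.01704

p = softmax(z) = [0.01767, 0.01767, 0.9647]
p0 = 0.01767, p2 = 0.9647

∂p0/∂z2 = -p0 × p2 = -0.01767 × 0.9647 = -0.01704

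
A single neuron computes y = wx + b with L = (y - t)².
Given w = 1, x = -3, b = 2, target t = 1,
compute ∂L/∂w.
∂L/∂w = 12

y = wx + b = (1)(-3) + 2 = -1
∂L/∂y = 2(y - t) = 2(-1 - 1) = -4
∂y/∂w = x = -3
∂L/∂w = ∂L/∂y · ∂y/∂w = -4 × -3 = 12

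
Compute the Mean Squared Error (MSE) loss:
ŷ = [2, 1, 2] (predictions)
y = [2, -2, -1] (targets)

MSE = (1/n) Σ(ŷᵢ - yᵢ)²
MSE = 6

MSE = (1/3)((2-2)² + (1--2)² + (2--1)²) = (1/3)(0 + 9 + 9) = 6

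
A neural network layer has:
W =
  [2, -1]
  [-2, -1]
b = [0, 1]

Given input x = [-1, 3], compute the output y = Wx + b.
y = [-5, 0]

Wx = [2×-1 + -1×3, -2×-1 + -1×3]
   = [-5, -1]
y = Wx + b = [-5 + 0, -1 + 1] = [-5, 0]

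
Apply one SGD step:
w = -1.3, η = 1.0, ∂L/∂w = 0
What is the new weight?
w_new = -1.3

w_new = w - η·∂L/∂w = -1.3 - 1.0×(0) = -1.3 - (0) = -1.3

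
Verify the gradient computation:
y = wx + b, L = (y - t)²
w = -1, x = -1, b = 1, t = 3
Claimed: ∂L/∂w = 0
Incorrect

y = (-1)(-1) + 1 = 2
∂L/∂y = 2(y - t) = 2(2 - 3) = -2
∂y/∂w = x = -1
∂L/∂w = -2 × -1 = 2

Claimed value: 0
Incorrect: The correct gradient is 2.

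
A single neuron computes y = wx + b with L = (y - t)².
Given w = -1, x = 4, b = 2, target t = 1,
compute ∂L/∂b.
∂L/∂b = -6

y = wx + b = (-1)(4) + 2 = -2
∂L/∂y = 2(y - t) = 2(-2 - 1) = -6
∂y/∂b = 1
∂L/∂b = ∂L/∂y · ∂y/∂b = -6 × 1 = -6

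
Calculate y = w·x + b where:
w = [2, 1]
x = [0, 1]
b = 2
y = 3

y = (2)(0) + (1)(1) + 2 = 3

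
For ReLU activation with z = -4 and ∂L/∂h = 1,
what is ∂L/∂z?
∂L/∂z = 0

h = ReLU(-4) = 0
Since z < 0: ∂h/∂z = 0
∂L/∂z = ∂L/∂h · ∂h/∂z = 1 × 0 = 0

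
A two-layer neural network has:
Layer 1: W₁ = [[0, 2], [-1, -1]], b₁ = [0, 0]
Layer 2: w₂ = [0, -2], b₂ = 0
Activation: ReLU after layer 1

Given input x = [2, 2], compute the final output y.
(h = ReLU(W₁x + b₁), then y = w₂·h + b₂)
y = 0

Layer 1 pre-activation: z₁ = [4, -4]
After ReLU: h = [4, 0]
Layer 2 output: y = 0×4 + -2×0 + 0 = 0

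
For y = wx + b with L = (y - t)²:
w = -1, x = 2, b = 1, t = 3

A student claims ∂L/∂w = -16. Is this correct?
Correct

y = (-1)(2) + 1 = -1
∂L/∂y = 2(y - t) = 2(-1 - 3) = -8
∂y/∂w = x = 2
∂L/∂w = -8 × 2 = -16

Claimed value: -16
Correct: The correct gradient is -16.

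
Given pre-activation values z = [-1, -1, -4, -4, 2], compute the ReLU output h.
h = [0, 0, 0, 0, 2]

ReLU applied element-wise: max(0,-1)=0, max(0,-1)=0, max(0,-4)=0, max(0,-4)=0, max(0,2)=2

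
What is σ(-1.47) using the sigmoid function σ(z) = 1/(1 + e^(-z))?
0.1869

sigmoid(-1.47) = 1/(1 + e^(1.47)) = 1/(1 + 4.349) = 0.1869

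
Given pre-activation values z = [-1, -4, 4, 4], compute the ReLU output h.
h = [0, 0, 4, 4]

ReLU applied element-wise: max(0,-1)=0, max(0,-4)=0, max(0,4)=4, max(0,4)=4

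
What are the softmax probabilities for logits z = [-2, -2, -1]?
p = [0.2119, 0.2119, 0.5761]

exp(z) = [0.1353, 0.1353, 0.3679]
Sum = 0.6386
p = [0.2119, 0.2119, 0.5761]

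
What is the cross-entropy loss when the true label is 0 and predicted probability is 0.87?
L = 2.04

L = -0·log(0.87) - 1·log(0.13) = -log(0.13) = 2.04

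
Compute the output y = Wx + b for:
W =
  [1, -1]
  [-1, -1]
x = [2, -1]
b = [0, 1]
y = [3, 0]

Wx = [1×2 + -1×-1, -1×2 + -1×-1]
   = [3, -1]
y = Wx + b = [3 + 0, -1 + 1] = [3, 0]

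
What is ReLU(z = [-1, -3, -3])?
h = [0, 0, 0]

ReLU applied element-wise: max(0,-1)=0, max(0,-3)=0, max(0,-3)=0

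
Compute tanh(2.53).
0.9874

tanh(2.53) = (e^(2.53) - e^(-2.53))/(e^(2.53) + e^(-2.53)) = 0.9874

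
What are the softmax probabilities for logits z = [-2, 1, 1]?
p = [0.0243, 0.4879, 0.4879]

exp(z) = [0.1353, 2.718, 2.718]
Sum = 5.572
p = [0.0243, 0.4879, 0.4879]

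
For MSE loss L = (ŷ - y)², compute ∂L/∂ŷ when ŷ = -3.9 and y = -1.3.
∂L/∂ŷ = -5.2

∂L/∂ŷ = 2(ŷ - y) = 2(-3.9 - -1.3) = 2(-2.6) = -5.2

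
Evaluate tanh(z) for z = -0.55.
-0.5005

tanh(-0.55) = (e^(-0.55) - e^(0.55))/(e^(-0.55) + e^(0.55)) = -0.5005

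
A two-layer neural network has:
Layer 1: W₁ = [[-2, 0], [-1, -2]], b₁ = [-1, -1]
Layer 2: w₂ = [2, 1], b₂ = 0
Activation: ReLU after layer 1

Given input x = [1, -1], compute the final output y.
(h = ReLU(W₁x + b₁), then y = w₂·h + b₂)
y = 0

Layer 1 pre-activation: z₁ = [-3, 0]
After ReLU: h = [0, 0]
Layer 2 output: y = 2×0 + 1×0 + 0 = 0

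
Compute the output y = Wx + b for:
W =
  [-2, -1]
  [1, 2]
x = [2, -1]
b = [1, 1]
y = [-2, 1]

Wx = [-2×2 + -1×-1, 1×2 + 2×-1]
   = [-3, 0]
y = Wx + b = [-3 + 1, 0 + 1] = [-2, 1]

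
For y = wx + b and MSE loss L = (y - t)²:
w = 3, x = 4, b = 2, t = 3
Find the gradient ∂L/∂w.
∂L/∂w = 88

y = wx + b = (3)(4) + 2 = 14
∂L/∂y = 2(y - t) = 2(14 - 3) = 22
∂y/∂w = x = 4
∂L/∂w = ∂L/∂y · ∂y/∂w = 22 × 4 = 88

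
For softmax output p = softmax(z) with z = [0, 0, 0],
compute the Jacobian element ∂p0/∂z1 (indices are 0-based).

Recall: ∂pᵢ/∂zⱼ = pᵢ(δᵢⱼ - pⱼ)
∂p0/∂z1 = -0.1111

p = softmax(z) = [0.3333, 0.3333, 0.3333]
p0 = 0.3333, p1 = 0.3333

∂p0/∂z1 = -p0 × p1 = -0.3333 × 0.3333 = -0.1111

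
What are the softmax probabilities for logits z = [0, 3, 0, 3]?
p = [0.0237, 0.4763, 0.0237, 0.4763]

exp(z) = [1, 20.09, 1, 20.09]
Sum = 42.17
p = [0.0237, 0.4763, 0.0237, 0.4763]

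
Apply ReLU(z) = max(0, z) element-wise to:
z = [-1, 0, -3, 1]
h = [0, 0, 0, 1]

ReLU applied element-wise: max(0,-1)=0, max(0,0)=0, max(0,-3)=0, max(0,1)=1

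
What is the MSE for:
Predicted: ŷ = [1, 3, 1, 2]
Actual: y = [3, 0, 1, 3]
MSE = 3.5

MSE = (1/4)((1-3)² + (3-0)² + (1-1)² + (2-3)²) = (1/4)(4 + 9 + 0 + 1) = 3.5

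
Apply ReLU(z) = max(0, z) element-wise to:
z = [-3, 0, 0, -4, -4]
h = [0, 0, 0, 0, 0]

ReLU applied element-wise: max(0,-3)=0, max(0,0)=0, max(0,0)=0, max(0,-4)=0, max(0,-4)=0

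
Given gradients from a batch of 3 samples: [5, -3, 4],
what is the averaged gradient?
Average gradient = 2

Average = (1/3)(5 + -3 + 4) = 6/3 = 2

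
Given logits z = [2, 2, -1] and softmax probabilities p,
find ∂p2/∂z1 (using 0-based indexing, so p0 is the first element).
∂p2/∂z1 = -0.01185

p = softmax(z) = [0.4879, 0.4879, 0.02429]
p2 = 0.02429, p1 = 0.4879

∂p2/∂z1 = -p2 × p1 = -0.02429 × 0.4879 = -0.01185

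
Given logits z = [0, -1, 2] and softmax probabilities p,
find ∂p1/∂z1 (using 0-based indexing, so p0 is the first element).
∂p1/∂z1 = 0.04025

p = softmax(z) = [0.1142, 0.04201, 0.8438]
p1 = 0.04201

∂p1/∂z1 = p1(1 - p1) = 0.04201 × (1 - 0.04201) = 0.04025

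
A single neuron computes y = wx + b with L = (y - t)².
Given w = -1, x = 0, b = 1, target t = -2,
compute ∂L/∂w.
∂L/∂w = 0

y = wx + b = (-1)(0) + 1 = 1
∂L/∂y = 2(y - t) = 2(1 - -2) = 6
∂y/∂w = x = 0
∂L/∂w = ∂L/∂y · ∂y/∂w = 6 × 0 = 0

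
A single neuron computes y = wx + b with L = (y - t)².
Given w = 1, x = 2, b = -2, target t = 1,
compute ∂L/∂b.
∂L/∂b = -2

y = wx + b = (1)(2) + -2 = 0
∂L/∂y = 2(y - t) = 2(0 - 1) = -2
∂y/∂b = 1
∂L/∂b = ∂L/∂y · ∂y/∂b = -2 × 1 = -2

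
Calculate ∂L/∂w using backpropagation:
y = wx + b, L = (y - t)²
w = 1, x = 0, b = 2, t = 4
∂L/∂w = 0

y = wx + b = (1)(0) + 2 = 2
∂L/∂y = 2(y - t) = 2(2 - 4) = -4
∂y/∂w = x = 0
∂L/∂w = ∂L/∂y · ∂y/∂w = -4 × 0 = 0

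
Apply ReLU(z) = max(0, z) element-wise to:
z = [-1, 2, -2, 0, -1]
h = [0, 2, 0, 0, 0]

ReLU applied element-wise: max(0,-1)=0, max(0,2)=2, max(0,-2)=0, max(0,0)=0, max(0,-1)=0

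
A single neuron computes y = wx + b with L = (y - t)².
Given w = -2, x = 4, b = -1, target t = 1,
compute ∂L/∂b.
∂L/∂b = -20

y = wx + b = (-2)(4) + -1 = -9
∂L/∂y = 2(y - t) = 2(-9 - 1) = -20
∂y/∂b = 1
∂L/∂b = ∂L/∂y · ∂y/∂b = -20 × 1 = -20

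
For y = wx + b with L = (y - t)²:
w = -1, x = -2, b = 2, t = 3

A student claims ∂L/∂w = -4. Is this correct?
Correct

y = (-1)(-2) + 2 = 4
∂L/∂y = 2(y - t) = 2(4 - 3) = 2
∂y/∂w = x = -2
∂L/∂w = 2 × -2 = -4

Claimed value: -4
Correct: The correct gradient is -4.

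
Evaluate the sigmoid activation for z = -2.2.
0.09975

sigmoid(-2.2) = 1/(1 + e^(2.2)) = 1/(1 + 9.025) = 0.09975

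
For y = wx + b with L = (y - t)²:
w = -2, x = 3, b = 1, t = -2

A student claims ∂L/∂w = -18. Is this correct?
Correct

y = (-2)(3) + 1 = -5
∂L/∂y = 2(y - t) = 2(-5 - -2) = -6
∂y/∂w = x = 3
∂L/∂w = -6 × 3 = -18

Claimed value: -18
Correct: The correct gradient is -18.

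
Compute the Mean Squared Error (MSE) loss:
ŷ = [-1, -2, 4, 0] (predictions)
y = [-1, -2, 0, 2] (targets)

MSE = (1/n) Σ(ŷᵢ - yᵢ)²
MSE = 5

MSE = (1/4)((-1--1)² + (-2--2)² + (4-0)² + (0-2)²) = (1/4)(0 + 0 + 16 + 4) = 5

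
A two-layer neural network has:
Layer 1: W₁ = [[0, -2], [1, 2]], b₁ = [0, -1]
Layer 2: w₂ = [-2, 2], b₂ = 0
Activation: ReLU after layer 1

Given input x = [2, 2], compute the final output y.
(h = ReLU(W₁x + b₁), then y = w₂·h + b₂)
y = 10

Layer 1 pre-activation: z₁ = [-4, 5]
After ReLU: h = [0, 5]
Layer 2 output: y = -2×0 + 2×5 + 0 = 10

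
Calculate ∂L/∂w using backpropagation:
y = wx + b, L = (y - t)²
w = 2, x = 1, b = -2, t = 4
∂L/∂w = -8

y = wx + b = (2)(1) + -2 = 0
∂L/∂y = 2(y - t) = 2(0 - 4) = -8
∂y/∂w = x = 1
∂L/∂w = ∂L/∂y · ∂y/∂w = -8 × 1 = -8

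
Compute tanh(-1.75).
-0.9414

tanh(-1.75) = (e^(-1.75) - e^(1.75))/(e^(-1.75) + e^(1.75)) = -0.9414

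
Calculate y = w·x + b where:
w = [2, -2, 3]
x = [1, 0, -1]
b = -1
y = -2

y = (2)(1) + (-2)(0) + (3)(-1) + -1 = -2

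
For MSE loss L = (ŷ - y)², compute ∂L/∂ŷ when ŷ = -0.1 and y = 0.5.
∂L/∂ŷ = -1.2

∂L/∂ŷ = 2(ŷ - y) = 2(-0.1 - 0.5) = 2(-0.6) = -1.2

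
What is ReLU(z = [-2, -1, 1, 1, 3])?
h = [0, 0, 1, 1, 3]

ReLU applied element-wise: max(0,-2)=0, max(0,-1)=0, max(0,1)=1, max(0,1)=1, max(0,3)=3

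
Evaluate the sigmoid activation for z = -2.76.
0.05952

sigmoid(-2.76) = 1/(1 + e^(2.76)) = 1/(1 + 15.8) = 0.05952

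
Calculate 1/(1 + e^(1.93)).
0.1268

sigmoid(-1.93) = 1/(1 + e^(1.93)) = 1/(1 + 6.89) = 0.1268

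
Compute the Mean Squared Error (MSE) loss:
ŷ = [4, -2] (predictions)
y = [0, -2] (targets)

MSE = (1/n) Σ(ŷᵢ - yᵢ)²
MSE = 8

MSE = (1/2)((4-0)² + (-2--2)²) = (1/2)(16 + 0) = 8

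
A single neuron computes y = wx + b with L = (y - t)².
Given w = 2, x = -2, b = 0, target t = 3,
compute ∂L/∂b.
∂L/∂b = -14

y = wx + b = (2)(-2) + 0 = -4
∂L/∂y = 2(y - t) = 2(-4 - 3) = -14
∂y/∂b = 1
∂L/∂b = ∂L/∂y · ∂y/∂b = -14 × 1 = -14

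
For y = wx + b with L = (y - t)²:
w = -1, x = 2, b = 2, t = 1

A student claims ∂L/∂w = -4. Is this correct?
Correct

y = (-1)(2) + 2 = 0
∂L/∂y = 2(y - t) = 2(0 - 1) = -2
∂y/∂w = x = 2
∂L/∂w = -2 × 2 = -4

Claimed value: -4
Correct: The correct gradient is -4.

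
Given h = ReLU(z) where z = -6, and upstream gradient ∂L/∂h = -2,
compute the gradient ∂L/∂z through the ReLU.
∂L/∂z = 0

h = ReLU(-6) = 0
Since z < 0: ∂h/∂z = 0
∂L/∂z = ∂L/∂h · ∂h/∂z = -2 × 0 = 0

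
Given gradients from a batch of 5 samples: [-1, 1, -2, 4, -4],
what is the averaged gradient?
Average gradient = -0.4

Average = (1/5)(-1 + 1 + -2 + 4 + -4) = -2/5 = -0.4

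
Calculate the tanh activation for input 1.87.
0.9536

tanh(1.87) = (e^(1.87) - e^(-1.87))/(e^(1.87) + e^(-1.87)) = 0.9536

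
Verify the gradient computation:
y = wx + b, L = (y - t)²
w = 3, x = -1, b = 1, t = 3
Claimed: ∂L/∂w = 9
Incorrect

y = (3)(-1) + 1 = -2
∂L/∂y = 2(y - t) = 2(-2 - 3) = -10
∂y/∂w = x = -1
∂L/∂w = -10 × -1 = 10

Claimed value: 9
Incorrect: The correct gradient is 10.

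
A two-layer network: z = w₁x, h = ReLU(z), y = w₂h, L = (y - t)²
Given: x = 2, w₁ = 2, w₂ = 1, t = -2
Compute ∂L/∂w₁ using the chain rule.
∂L/∂w₁ = 24

Forward pass:
z = w₁x = 2×2 = 4
h = ReLU(4) = 4
y = w₂h = 1×4 = 4

Backward pass:
∂L/∂y = 2(y - t) = 2(4 - -2) = 12
∂y/∂h = w₂ = 1
∂h/∂z = 1 (ReLU derivative)
∂z/∂w₁ = x = 2

∂L/∂w₁ = 12 × 1 × 1 × 2 = 24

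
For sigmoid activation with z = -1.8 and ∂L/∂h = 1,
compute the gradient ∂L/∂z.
∂L/∂z = 0.1217

σ(-1.8) = 0.1419
σ'(-1.8) = σ(-1.8)(1 - σ(-1.8)) = 0.1419 × 0.8581 = 0.1217
∂L/∂z = ∂L/∂h · σ'(z) = 1 × 0.1217 = 0.1217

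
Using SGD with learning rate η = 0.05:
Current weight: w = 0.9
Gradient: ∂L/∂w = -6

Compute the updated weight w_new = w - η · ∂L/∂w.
w_new = 1.2

w_new = w - η·∂L/∂w = 0.9 - 0.05×(-6) = 0.9 - (-0.3) = 1.2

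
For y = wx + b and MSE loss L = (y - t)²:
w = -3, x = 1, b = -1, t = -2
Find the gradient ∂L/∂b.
∂L/∂b = -4

y = wx + b = (-3)(1) + -1 = -4
∂L/∂y = 2(y - t) = 2(-4 - -2) = -4
∂y/∂b = 1
∂L/∂b = ∂L/∂y · ∂y/∂b = -4 × 1 = -4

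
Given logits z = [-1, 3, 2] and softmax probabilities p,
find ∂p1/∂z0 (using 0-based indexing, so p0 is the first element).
∂p1/∂z0 = -0.009532

p = softmax(z) = [0.01321, 0.7214, 0.2654]
p1 = 0.7214, p0 = 0.01321

∂p1/∂z0 = -p1 × p0 = -0.7214 × 0.01321 = -0.009532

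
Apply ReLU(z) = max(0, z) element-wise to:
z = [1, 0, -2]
h = [1, 0, 0]

ReLU applied element-wise: max(0,1)=1, max(0,0)=0, max(0,-2)=0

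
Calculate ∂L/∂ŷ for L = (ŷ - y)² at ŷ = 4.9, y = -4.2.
∂L/∂ŷ = 18.2

∂L/∂ŷ = 2(ŷ - y) = 2(4.9 - -4.2) = 2(9.1) = 18.2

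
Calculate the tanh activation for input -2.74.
-0.9917

tanh(-2.74) = (e^(-2.74) - e^(2.74))/(e^(-2.74) + e^(2.74)) = -0.9917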